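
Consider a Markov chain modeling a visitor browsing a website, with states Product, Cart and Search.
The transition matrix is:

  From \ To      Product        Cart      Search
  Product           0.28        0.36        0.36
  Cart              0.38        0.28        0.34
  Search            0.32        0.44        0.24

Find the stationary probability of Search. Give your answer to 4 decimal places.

Let the stationary distribution be π with π = πP and π_1 + π_2 + π_3 = 1.
π_1 = 0.28·π_1 + 0.38·π_2 + 0.32·π_3
π_2 = 0.36·π_1 + 0.28·π_2 + 0.44·π_3
Solving with the normalization constraint gives π = (0.3283, 0.3567, 0.3151).
So the stationary probability of Search is 0.3151.

0.3151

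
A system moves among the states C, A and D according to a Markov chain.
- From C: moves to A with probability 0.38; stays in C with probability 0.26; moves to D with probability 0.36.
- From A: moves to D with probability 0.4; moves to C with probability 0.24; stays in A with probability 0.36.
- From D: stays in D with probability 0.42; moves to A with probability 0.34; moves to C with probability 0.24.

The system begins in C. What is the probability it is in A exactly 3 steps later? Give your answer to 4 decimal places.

Propagate the distribution vector 3 steps from C.
After 0 steps: (1.0000, 0.0000, 0.0000)
After 1 step: (0.2600, 0.3800, 0.3600)
After 2 steps: (0.2452, 0.3580, 0.3968)
After 3 steps: (0.2449, 0.3570, 0.3981)
P(in A after 3 steps) = 0.3570

0.3570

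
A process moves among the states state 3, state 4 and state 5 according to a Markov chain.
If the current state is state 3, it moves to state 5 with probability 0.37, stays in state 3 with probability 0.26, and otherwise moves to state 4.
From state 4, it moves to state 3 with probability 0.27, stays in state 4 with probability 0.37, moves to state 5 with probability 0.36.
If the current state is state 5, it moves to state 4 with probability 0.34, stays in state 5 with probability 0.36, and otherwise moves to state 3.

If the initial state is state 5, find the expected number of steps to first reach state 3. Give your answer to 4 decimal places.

Let t(s) be the expected number of steps to first reach state 3 from state s, with t(state 3) = 0. Conditioning on the first step:
t(state 4) = 1 + 0.37·t(state 4) + 0.36·t(state 5)
t(state 5) = 1 + 0.34·t(state 4) + 0.36·t(state 5)
Solving: t(state 4) = 3.5613, t(state 5) = 3.4544.
Expected steps from state 5 to state 3: 3.4544.

3.4544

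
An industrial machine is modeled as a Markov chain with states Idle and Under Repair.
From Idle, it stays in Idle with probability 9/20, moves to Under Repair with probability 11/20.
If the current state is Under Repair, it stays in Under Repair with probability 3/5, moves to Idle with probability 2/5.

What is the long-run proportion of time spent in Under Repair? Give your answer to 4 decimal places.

0.5789

Let the stationary distribution be π with π = πP and π_1 + π_2 = 1.
π_1 = 0.45·π_1 + 0.4·π_2
Solving with the normalization constraint gives π = (0.4211, 0.5789).
So the stationary probability of Under Repair is 0.5789.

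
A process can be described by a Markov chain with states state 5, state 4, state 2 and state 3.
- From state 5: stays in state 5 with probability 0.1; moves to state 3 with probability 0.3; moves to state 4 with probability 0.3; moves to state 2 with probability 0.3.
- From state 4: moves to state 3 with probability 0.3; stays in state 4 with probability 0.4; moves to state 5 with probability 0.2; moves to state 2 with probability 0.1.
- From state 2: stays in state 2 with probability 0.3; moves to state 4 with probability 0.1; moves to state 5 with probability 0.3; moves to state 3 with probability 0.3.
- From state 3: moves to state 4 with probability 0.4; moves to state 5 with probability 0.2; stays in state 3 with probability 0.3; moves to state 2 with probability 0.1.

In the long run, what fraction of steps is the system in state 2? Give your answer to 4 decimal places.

Let the stationary distribution be π with π = πP and π_1 + π_2 + π_3 + π_4 = 1.
π_1 = 0.1·π_1 + 0.2·π_2 + 0.3·π_3 + 0.2·π_4
π_2 = 0.3·π_1 + 0.4·π_2 + 0.1·π_3 + 0.4·π_4
π_3 = 0.3·π_1 + 0.1·π_2 + 0.3·π_3 + 0.1·π_4
Solving with the normalization constraint gives π = (0.1977, 0.3279, 0.1744, 0.3000).
So the stationary probability of state 2 is 0.1744.

0.1744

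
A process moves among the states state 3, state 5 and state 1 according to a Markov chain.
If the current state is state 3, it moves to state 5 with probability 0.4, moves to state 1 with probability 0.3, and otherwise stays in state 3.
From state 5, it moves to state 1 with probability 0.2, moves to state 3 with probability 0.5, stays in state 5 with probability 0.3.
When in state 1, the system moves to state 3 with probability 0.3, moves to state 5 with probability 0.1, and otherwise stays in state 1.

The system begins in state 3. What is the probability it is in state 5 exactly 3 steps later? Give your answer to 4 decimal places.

Propagate the distribution vector 3 steps from state 3.
After 0 steps: (1.0000, 0.0000, 0.0000)
After 1 step: (0.3000, 0.4000, 0.3000)
After 2 steps: (0.3800, 0.2700, 0.3500)
After 3 steps: (0.3540, 0.2680, 0.3780)
P(in state 5 after 3 steps) = 0.2680

0.2680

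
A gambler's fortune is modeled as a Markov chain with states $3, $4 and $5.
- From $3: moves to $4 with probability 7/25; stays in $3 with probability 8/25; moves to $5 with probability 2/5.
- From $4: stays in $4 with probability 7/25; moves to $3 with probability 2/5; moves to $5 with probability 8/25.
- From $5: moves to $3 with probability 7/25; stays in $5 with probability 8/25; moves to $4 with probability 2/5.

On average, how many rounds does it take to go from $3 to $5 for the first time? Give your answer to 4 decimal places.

2.6483

Let t(s) be the expected number of rounds to first reach $5 from state s, with t($5) = 0. Conditioning on the first round:
t($3) = 1 + 0.32·t($3) + 0.28·t($4)
t($4) = 1 + 0.4·t($3) + 0.28·t($4)
Solving: t($3) = 2.6483, t($4) = 2.8602.
Expected rounds from $3 to $5: 2.6483.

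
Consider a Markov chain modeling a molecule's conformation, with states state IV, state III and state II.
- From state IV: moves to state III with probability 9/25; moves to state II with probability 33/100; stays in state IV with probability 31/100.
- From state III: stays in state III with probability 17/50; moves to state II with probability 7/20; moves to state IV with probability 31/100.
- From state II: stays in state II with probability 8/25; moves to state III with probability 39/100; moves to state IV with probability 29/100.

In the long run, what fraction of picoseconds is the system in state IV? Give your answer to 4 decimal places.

Let the stationary distribution be π with π = πP and π_1 + π_2 + π_3 = 1.
π_1 = 0.31·π_1 + 0.31·π_2 + 0.29·π_3
π_2 = 0.36·π_1 + 0.34·π_2 + 0.39·π_3
Solving with the normalization constraint gives π = (0.3033, 0.3628, 0.3339).
So the stationary probability of state IV is 0.3033.

0.3033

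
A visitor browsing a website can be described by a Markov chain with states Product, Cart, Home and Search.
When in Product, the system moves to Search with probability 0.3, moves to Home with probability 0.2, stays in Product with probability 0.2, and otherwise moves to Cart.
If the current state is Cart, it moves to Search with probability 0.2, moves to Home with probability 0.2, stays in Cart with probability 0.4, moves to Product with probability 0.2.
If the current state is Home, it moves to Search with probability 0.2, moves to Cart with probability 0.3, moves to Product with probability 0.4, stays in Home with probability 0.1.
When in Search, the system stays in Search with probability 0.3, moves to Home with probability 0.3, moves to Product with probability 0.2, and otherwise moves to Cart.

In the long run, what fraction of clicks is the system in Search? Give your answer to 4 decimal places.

Let the stationary distribution be π with π = πP and π_1 + π_2 + π_3 + π_4 = 1.
π_1 = 0.2·π_1 + 0.2·π_2 + 0.4·π_3 + 0.2·π_4
π_2 = 0.3·π_1 + 0.4·π_2 + 0.3·π_3 + 0.2·π_4
π_3 = 0.2·π_1 + 0.2·π_2 + 0.1·π_3 + 0.3·π_4
Solving with the normalization constraint gives π = (0.2409, 0.3057, 0.2045, 0.2490).
So the stationary probability of Search is 0.2490.

0.2490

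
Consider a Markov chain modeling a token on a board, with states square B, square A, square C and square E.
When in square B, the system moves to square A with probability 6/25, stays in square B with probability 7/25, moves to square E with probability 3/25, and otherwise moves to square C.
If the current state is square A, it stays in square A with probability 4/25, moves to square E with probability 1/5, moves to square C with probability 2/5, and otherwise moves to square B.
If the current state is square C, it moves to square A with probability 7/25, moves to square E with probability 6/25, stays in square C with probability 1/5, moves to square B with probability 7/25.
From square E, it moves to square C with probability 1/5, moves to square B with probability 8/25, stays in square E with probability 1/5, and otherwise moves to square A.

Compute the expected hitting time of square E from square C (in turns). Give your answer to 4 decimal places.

Let t(s) be the expected number of turns to first reach square E from state s, with t(square E) = 0. Conditioning on the first turn:
t(square B) = 1 + 0.28·t(square B) + 0.24·t(square A) + 0.36·t(square C)
t(square A) = 1 + 0.24·t(square B) + 0.16·t(square A) + 0.4·t(square C)
t(square C) = 1 + 0.28·t(square B) + 0.28·t(square A) + 0.2·t(square C)
Solving: t(square B) = 5.6519, t(square A) = 5.2110, t(square C) = 5.0520.
Expected turns from square C to square E: 5.0520.

5.0520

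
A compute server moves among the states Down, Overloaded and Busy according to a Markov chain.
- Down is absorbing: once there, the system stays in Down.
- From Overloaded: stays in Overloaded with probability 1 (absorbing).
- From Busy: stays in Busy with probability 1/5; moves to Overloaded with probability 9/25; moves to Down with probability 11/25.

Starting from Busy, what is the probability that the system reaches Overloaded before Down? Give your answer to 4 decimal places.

Let h(s) be the probability of absorption at Overloaded starting from transient state s. Then h(Overloaded) = 1 and h(Down) = 0. By first-step analysis:
h(Busy) = 0.44·0 + 0.36·1 + 0.2·h(Busy)
Solving: h(Busy) = 0.4500.
Starting from Busy, the probability is 0.4500.

0.4500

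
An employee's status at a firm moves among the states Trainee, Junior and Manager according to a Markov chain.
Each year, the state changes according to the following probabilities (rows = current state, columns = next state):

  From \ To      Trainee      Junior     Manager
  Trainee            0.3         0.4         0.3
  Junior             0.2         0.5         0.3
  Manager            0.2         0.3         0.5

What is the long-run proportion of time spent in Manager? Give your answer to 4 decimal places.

0.3750

Let the stationary distribution be π with π = πP and π_1 + π_2 + π_3 = 1.
π_1 = 0.3·π_1 + 0.2·π_2 + 0.2·π_3
π_2 = 0.4·π_1 + 0.5·π_2 + 0.3·π_3
Solving with the normalization constraint gives π = (0.2222, 0.4028, 0.3750).
So the stationary probability of Manager is 0.3750.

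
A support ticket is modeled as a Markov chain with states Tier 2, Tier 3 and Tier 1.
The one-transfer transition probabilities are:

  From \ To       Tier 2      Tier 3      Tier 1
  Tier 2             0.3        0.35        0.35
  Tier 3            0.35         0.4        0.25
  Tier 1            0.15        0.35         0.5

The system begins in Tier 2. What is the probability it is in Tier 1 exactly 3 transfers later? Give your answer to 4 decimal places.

Propagate the distribution vector 3 transfers from Tier 2.
After 0 transfers: (1.0000, 0.0000, 0.0000)
After 1 transfer: (0.3000, 0.3500, 0.3500)
After 2 transfers: (0.2650, 0.3675, 0.3675)
After 3 transfers: (0.2633, 0.3684, 0.3684)
P(in Tier 1 after 3 transfers) = 0.3684

0.3684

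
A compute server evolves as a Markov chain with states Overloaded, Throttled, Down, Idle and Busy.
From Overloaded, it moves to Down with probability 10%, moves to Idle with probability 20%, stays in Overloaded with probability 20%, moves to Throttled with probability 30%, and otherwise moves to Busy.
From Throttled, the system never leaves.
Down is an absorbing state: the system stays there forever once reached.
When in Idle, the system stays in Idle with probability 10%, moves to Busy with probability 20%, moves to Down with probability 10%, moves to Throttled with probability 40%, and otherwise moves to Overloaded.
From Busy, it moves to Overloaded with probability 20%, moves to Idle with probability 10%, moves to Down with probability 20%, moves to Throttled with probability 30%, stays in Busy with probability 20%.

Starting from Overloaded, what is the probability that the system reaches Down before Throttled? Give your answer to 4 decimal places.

Let h(s) be the probability of absorption at Down starting from transient state s. Then h(Down) = 1 and h(Throttled) = 0. By first-step analysis:
h(Overloaded) = 0.2·h(Overloaded) + 0.3·0 + 0.1·1 + 0.2·h(Idle) + 0.2·h(Busy)
h(Idle) = 0.2·h(Overloaded) + 0.4·0 + 0.1·1 + 0.1·h(Idle) + 0.2·h(Busy)
h(Busy) = 0.2·h(Overloaded) + 0.3·0 + 0.2·1 + 0.1·h(Idle) + 0.2·h(Busy)
Solving: h(Overloaded) = 0.2750, h(Idle) = 0.2500, h(Busy) = 0.3500.
Starting from Overloaded, the probability is 0.2750.

0.2750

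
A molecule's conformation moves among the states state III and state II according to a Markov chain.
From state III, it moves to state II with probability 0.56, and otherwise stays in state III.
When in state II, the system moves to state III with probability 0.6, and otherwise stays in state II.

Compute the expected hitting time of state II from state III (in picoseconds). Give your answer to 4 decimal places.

1.7857

Let t(s) be the expected number of picoseconds to first reach state II from state s, with t(state II) = 0. Conditioning on the first picosecond:
t(state III) = 1 + 0.44·t(state III)
Solving: t(state III) = 1.7857.
Expected picoseconds from state III to state II: 1.7857.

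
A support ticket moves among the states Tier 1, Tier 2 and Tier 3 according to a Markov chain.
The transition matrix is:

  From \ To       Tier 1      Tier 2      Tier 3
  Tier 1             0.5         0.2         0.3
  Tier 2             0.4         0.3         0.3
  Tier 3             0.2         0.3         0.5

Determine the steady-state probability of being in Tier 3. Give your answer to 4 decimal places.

0.3750

Let the stationary distribution be π with π = πP and π_1 + π_2 + π_3 = 1.
π_1 = 0.5·π_1 + 0.4·π_2 + 0.2·π_3
π_2 = 0.2·π_1 + 0.3·π_2 + 0.3·π_3
Solving with the normalization constraint gives π = (0.3611, 0.2639, 0.3750).
So the stationary probability of Tier 3 is 0.3750.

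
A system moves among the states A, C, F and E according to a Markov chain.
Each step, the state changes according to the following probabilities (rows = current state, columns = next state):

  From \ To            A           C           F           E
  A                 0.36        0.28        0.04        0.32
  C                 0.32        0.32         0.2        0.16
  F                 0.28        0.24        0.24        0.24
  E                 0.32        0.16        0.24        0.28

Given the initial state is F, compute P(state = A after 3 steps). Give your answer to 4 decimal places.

0.3259

Propagate the distribution vector 3 steps from F.
After 0 steps: (0.0000, 0.0000, 1.0000, 0.0000)
After 1 step: (0.2800, 0.2400, 0.2400, 0.2400)
After 2 steps: (0.3216, 0.2512, 0.1744, 0.2528)
After 3 steps: (0.3259, 0.2527, 0.1656, 0.2557)
P(in A after 3 steps) = 0.3259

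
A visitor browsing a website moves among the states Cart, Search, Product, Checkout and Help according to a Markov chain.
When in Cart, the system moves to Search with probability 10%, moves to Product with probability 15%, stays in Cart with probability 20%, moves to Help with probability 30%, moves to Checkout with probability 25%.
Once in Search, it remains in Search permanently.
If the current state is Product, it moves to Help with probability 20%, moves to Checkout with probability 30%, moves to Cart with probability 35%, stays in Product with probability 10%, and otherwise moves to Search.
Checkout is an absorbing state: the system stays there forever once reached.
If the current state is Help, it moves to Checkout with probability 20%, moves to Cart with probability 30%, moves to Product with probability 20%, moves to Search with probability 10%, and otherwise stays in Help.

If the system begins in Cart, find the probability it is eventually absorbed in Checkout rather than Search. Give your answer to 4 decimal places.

0.7263

Let h(s) be the probability of absorption at Checkout starting from transient state s. Then h(Checkout) = 1 and h(Search) = 0. By first-step analysis:
h(Cart) = 0.2·h(Cart) + 0.1·0 + 0.15·h(Product) + 0.25·1 + 0.3·h(Help)
h(Product) = 0.35·h(Cart) + 0.05·0 + 0.1·h(Product) + 0.3·1 + 0.2·h(Help)
h(Help) = 0.3·h(Cart) + 0.1·0 + 0.2·h(Product) + 0.2·1 + 0.2·h(Help)
Solving: h(Cart) = 0.7263, h(Product) = 0.7749, h(Help) = 0.7161.
Starting from Cart, the probability is 0.7263.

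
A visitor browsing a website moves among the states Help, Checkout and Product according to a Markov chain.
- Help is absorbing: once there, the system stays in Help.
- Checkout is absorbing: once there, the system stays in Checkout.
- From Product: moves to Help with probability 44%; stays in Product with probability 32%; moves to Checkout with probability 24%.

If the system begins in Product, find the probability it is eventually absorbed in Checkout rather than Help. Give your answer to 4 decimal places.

Let h(s) be the probability of absorption at Checkout starting from transient state s. Then h(Checkout) = 1 and h(Help) = 0. By first-step analysis:
h(Product) = 0.44·0 + 0.24·1 + 0.32·h(Product)
Solving: h(Product) = 0.3529.
Starting from Product, the probability is 0.3529.

0.3529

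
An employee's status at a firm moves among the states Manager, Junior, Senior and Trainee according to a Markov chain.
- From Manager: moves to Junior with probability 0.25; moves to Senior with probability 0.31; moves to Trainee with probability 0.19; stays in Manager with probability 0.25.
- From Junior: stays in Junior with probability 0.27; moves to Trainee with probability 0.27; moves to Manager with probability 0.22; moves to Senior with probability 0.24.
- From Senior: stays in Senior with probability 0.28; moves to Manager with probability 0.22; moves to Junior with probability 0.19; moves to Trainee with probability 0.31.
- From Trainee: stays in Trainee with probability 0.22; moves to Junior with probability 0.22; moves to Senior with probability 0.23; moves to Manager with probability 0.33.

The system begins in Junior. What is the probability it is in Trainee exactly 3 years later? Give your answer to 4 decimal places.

0.2476

Propagate the distribution vector 3 years from Junior.
After 0 years: (0.0000, 1.0000, 0.0000, 0.0000)
After 1 year: (0.2200, 0.2700, 0.2400, 0.2700)
After 2 years: (0.2563, 0.2329, 0.2623, 0.2485)
After 3 years: (0.2550, 0.2315, 0.2659, 0.2476)
P(in Trainee after 3 years) = 0.2476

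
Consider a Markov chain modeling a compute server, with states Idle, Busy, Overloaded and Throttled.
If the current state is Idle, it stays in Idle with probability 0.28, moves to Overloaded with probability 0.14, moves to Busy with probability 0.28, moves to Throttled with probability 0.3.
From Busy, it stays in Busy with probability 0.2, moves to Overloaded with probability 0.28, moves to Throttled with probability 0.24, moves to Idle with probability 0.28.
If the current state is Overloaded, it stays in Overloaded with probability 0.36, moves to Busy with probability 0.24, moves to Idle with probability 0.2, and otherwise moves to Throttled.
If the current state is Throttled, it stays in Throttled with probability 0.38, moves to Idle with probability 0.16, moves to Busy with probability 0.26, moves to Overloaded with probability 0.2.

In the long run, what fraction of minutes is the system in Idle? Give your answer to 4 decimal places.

0.2264

Let the stationary distribution be π with π = πP and π_1 + π_2 + π_3 + π_4 = 1.
π_1 = 0.28·π_1 + 0.28·π_2 + 0.2·π_3 + 0.16·π_4
π_2 = 0.28·π_1 + 0.2·π_2 + 0.24·π_3 + 0.26·π_4
π_3 = 0.14·π_1 + 0.28·π_2 + 0.36·π_3 + 0.2·π_4
Solving with the normalization constraint gives π = (0.2264, 0.2449, 0.2453, 0.2835).
So the stationary probability of Idle is 0.2264.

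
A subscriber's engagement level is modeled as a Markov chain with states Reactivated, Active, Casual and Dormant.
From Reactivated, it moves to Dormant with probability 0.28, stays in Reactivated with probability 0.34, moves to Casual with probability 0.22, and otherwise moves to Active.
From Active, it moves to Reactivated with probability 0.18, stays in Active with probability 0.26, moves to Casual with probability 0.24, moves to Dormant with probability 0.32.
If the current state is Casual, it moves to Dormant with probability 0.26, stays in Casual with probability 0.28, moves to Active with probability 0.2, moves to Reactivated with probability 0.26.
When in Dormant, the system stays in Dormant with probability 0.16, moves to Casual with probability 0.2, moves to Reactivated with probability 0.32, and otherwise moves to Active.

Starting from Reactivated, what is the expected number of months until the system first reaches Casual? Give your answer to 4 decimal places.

Let t(s) be the expected number of months to first reach Casual from state s, with t(Casual) = 0. Conditioning on the first month:
t(Reactivated) = 1 + 0.34·t(Reactivated) + 0.16·t(Active) + 0.28·t(Dormant)
t(Active) = 1 + 0.18·t(Reactivated) + 0.26·t(Active) + 0.32·t(Dormant)
t(Dormant) = 1 + 0.32·t(Reactivated) + 0.32·t(Active) + 0.16·t(Dormant)
Solving: t(Reactivated) = 4.5597, t(Active) = 4.4614, t(Dormant) = 4.6271.
Expected months from Reactivated to Casual: 4.5597.

4.5597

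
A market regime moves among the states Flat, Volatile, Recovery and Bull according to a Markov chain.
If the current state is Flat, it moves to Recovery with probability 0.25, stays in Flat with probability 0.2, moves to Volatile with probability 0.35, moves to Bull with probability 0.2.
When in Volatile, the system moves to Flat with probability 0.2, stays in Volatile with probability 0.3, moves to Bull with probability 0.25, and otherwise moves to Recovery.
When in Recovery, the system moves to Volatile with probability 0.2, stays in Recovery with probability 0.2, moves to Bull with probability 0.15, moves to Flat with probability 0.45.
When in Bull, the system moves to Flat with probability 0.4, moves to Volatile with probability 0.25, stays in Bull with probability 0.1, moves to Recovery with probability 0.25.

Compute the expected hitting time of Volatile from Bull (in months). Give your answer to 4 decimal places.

3.6708

Let t(s) be the expected number of months to first reach Volatile from state s, with t(Volatile) = 0. Conditioning on the first month:
t(Flat) = 1 + 0.2·t(Flat) + 0.25·t(Recovery) + 0.2·t(Bull)
t(Recovery) = 1 + 0.45·t(Flat) + 0.2·t(Recovery) + 0.15·t(Bull)
t(Bull) = 1 + 0.4·t(Flat) + 0.25·t(Recovery) + 0.1·t(Bull)
Solving: t(Flat) = 3.3649, t(Recovery) = 3.8310, t(Bull) = 3.6708.
Expected months from Bull to Volatile: 3.6708.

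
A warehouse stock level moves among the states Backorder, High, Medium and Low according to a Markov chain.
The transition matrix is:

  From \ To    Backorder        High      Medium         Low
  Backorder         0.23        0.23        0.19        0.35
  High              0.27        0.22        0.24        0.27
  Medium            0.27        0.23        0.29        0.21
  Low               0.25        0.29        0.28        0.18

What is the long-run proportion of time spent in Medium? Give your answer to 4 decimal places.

Let the stationary distribution be π with π = πP and π_1 + π_2 + π_3 + π_4 = 1.
π_1 = 0.23·π_1 + 0.27·π_2 + 0.27·π_3 + 0.25·π_4
π_2 = 0.23·π_1 + 0.22·π_2 + 0.23·π_3 + 0.29·π_4
π_3 = 0.19·π_1 + 0.24·π_2 + 0.29·π_3 + 0.28·π_4
Solving with the normalization constraint gives π = (0.2548, 0.2427, 0.2499, 0.2527).
So the stationary probability of Medium is 0.2499.

0.2499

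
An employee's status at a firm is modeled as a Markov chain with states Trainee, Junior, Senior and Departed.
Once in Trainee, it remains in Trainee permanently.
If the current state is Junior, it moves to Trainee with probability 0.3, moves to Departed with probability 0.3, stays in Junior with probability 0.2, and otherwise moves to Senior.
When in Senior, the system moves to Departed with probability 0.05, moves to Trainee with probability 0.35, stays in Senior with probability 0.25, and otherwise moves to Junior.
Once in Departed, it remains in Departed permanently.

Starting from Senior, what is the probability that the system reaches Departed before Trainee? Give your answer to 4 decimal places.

0.2736

Let h(s) be the probability of absorption at Departed starting from transient state s. Then h(Departed) = 1 and h(Trainee) = 0. By first-step analysis:
h(Junior) = 0.3·0 + 0.2·h(Junior) + 0.2·h(Senior) + 0.3·1
h(Senior) = 0.35·0 + 0.35·h(Junior) + 0.25·h(Senior) + 0.05·1
Solving: h(Junior) = 0.4434, h(Senior) = 0.2736.
Starting from Senior, the probability is 0.2736.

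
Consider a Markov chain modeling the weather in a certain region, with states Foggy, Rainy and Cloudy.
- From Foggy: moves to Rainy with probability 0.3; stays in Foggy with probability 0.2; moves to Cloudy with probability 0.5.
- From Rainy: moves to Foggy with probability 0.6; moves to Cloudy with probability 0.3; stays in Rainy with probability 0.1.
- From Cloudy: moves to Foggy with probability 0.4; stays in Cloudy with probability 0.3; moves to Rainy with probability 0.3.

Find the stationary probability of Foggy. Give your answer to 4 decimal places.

Let the stationary distribution be π with π = πP and π_1 + π_2 + π_3 = 1.
π_1 = 0.2·π_1 + 0.6·π_2 + 0.4·π_3
π_2 = 0.3·π_1 + 0.1·π_2 + 0.3·π_3
Solving with the normalization constraint gives π = (0.3750, 0.2500, 0.3750).
So the stationary probability of Foggy is 0.3750.

0.3750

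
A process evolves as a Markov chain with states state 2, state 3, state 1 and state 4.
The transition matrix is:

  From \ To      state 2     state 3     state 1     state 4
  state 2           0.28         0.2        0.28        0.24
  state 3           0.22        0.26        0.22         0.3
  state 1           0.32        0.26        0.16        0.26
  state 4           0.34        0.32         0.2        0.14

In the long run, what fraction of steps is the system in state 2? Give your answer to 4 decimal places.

Let the stationary distribution be π with π = πP and π_1 + π_2 + π_3 + π_4 = 1.
π_1 = 0.28·π_1 + 0.22·π_2 + 0.32·π_3 + 0.34·π_4
π_2 = 0.2·π_1 + 0.26·π_2 + 0.26·π_3 + 0.32·π_4
π_3 = 0.28·π_1 + 0.22·π_2 + 0.16·π_3 + 0.2·π_4
Solving with the normalization constraint gives π = (0.2875, 0.2569, 0.2194, 0.2362).
So the stationary probability of state 2 is 0.2875.

0.2875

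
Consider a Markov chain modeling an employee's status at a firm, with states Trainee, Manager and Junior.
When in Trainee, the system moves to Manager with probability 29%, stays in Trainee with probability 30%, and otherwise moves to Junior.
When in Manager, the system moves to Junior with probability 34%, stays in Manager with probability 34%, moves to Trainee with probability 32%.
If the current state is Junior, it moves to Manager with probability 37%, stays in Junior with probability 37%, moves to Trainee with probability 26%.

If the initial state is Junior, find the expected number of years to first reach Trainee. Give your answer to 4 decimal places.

Let t(s) be the expected number of years to first reach Trainee from state s, with t(Trainee) = 0. Conditioning on the first year:
t(Manager) = 1 + 0.34·t(Manager) + 0.34·t(Junior)
t(Junior) = 1 + 0.37·t(Manager) + 0.37·t(Junior)
Solving: t(Manager) = 3.3448, t(Junior) = 3.5517.
Expected years from Junior to Trainee: 3.5517.

3.5517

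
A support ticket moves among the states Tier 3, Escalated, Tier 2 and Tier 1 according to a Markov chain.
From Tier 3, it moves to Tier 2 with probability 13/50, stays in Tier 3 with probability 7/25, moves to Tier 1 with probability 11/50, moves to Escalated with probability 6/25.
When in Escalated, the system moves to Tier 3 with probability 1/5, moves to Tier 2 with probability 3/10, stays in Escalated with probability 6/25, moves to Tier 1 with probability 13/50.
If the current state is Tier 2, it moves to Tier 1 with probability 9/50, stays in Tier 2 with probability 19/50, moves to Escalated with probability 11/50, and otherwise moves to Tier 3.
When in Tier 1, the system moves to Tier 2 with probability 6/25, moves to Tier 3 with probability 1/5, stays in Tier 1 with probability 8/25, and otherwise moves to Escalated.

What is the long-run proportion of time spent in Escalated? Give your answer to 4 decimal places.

0.2340

Let the stationary distribution be π with π = πP and π_1 + π_2 + π_3 + π_4 = 1.
π_1 = 0.28·π_1 + 0.2·π_2 + 0.22·π_3 + 0.2·π_4
π_2 = 0.24·π_1 + 0.24·π_2 + 0.22·π_3 + 0.24·π_4
π_3 = 0.26·π_1 + 0.3·π_2 + 0.38·π_3 + 0.24·π_4
Solving with the normalization constraint gives π = (0.2239, 0.2340, 0.3006, 0.2415).
So the stationary probability of Escalated is 0.2340.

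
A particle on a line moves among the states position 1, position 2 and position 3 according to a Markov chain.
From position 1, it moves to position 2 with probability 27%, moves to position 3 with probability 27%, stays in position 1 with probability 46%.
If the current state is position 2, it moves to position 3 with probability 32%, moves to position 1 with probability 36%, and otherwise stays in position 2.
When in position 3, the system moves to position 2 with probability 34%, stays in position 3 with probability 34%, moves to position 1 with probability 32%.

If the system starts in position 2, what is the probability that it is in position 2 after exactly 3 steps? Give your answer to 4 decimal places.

0.3070

Propagate the distribution vector 3 steps from position 2.
After 0 steps: (0.0000, 1.0000, 0.0000)
After 1 step: (0.3600, 0.3200, 0.3200)
After 2 steps: (0.3832, 0.3084, 0.3084)
After 3 steps: (0.3860, 0.3070, 0.3070)
P(in position 2 after 3 steps) = 0.3070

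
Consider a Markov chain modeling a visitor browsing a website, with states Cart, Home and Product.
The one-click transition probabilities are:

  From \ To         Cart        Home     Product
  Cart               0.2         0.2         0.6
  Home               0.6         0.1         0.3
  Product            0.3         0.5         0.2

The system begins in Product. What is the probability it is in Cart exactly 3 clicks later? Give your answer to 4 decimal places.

Propagate the distribution vector 3 clicks from Product.
After 0 clicks: (0.0000, 0.0000, 1.0000)
After 1 click: (0.3000, 0.5000, 0.2000)
After 2 clicks: (0.4200, 0.2100, 0.3700)
After 3 clicks: (0.3210, 0.2900, 0.3890)
P(in Cart after 3 clicks) = 0.3210

0.3210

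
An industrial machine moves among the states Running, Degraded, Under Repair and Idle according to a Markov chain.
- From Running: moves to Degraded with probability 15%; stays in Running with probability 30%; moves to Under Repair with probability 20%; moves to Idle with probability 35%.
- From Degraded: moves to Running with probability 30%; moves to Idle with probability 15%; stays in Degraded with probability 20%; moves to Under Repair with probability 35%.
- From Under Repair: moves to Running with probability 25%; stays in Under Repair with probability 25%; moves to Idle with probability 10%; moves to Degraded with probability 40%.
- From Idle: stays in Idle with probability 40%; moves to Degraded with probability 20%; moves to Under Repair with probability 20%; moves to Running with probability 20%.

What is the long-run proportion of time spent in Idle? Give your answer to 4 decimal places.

0.2534

Let the stationary distribution be π with π = πP and π_1 + π_2 + π_3 + π_4 = 1.
π_1 = 0.3·π_1 + 0.3·π_2 + 0.25·π_3 + 0.2·π_4
π_2 = 0.15·π_1 + 0.2·π_2 + 0.4·π_3 + 0.2·π_4
π_3 = 0.2·π_1 + 0.35·π_2 + 0.25·π_3 + 0.2·π_4
Solving with the normalization constraint gives π = (0.2623, 0.2365, 0.2479, 0.2534).
So the stationary probability of Idle is 0.2534.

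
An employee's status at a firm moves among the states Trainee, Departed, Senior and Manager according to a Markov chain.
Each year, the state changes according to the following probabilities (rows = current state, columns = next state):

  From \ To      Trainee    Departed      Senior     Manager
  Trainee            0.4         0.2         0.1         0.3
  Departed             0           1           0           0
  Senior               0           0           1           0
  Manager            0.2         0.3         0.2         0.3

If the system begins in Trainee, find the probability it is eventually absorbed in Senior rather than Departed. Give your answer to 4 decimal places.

0.3611

Let h(s) be the probability of absorption at Senior starting from transient state s. Then h(Senior) = 1 and h(Departed) = 0. By first-step analysis:
h(Trainee) = 0.4·h(Trainee) + 0.2·0 + 0.1·1 + 0.3·h(Manager)
h(Manager) = 0.2·h(Trainee) + 0.3·0 + 0.2·1 + 0.3·h(Manager)
Solving: h(Trainee) = 0.3611, h(Manager) = 0.3889.
Starting from Trainee, the probability is 0.3611.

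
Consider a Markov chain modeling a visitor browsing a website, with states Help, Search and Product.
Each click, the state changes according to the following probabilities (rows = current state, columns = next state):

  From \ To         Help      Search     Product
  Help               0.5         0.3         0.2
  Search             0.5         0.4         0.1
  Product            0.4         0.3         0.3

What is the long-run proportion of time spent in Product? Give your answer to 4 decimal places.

Let the stationary distribution be π with π = πP and π_1 + π_2 + π_3 = 1.
π_1 = 0.5·π_1 + 0.5·π_2 + 0.4·π_3
π_2 = 0.3·π_1 + 0.4·π_2 + 0.3·π_3
Solving with the normalization constraint gives π = (0.4815, 0.3333, 0.1852).
So the stationary probability of Product is 0.1852.

0.1852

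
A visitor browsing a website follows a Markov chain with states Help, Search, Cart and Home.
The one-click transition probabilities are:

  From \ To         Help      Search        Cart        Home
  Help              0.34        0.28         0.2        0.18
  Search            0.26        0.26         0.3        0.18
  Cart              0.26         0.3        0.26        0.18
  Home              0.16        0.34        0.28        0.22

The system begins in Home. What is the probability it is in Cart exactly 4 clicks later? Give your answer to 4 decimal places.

0.2597

Propagate the distribution vector 4 clicks from Home.
After 0 clicks: (0.0000, 0.0000, 0.0000, 1.0000)
After 1 click: (0.1600, 0.3400, 0.2800, 0.2200)
After 2 clicks: (0.2508, 0.2920, 0.2684, 0.1888)
After 3 clicks: (0.2612, 0.2909, 0.2604, 0.1876)
After 4 clicks: (0.2621, 0.2906, 0.2597, 0.1875)
P(in Cart after 4 clicks) = 0.2597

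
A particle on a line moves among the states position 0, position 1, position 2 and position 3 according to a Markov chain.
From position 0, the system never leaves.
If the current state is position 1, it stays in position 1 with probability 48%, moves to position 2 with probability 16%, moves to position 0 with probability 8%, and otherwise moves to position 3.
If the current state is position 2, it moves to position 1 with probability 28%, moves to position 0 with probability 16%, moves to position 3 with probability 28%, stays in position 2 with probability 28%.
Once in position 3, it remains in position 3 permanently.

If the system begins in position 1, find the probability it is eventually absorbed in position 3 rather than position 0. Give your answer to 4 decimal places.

0.7476

Let h(s) be the probability of absorption at position 3 starting from transient state s. Then h(position 3) = 1 and h(position 0) = 0. By first-step analysis:
h(position 1) = 0.08·0 + 0.48·h(position 1) + 0.16·h(position 2) + 0.28·1
h(position 2) = 0.16·0 + 0.28·h(position 1) + 0.28·h(position 2) + 0.28·1
Solving: h(position 1) = 0.7476, h(position 2) = 0.6796.
Starting from position 1, the probability is 0.7476.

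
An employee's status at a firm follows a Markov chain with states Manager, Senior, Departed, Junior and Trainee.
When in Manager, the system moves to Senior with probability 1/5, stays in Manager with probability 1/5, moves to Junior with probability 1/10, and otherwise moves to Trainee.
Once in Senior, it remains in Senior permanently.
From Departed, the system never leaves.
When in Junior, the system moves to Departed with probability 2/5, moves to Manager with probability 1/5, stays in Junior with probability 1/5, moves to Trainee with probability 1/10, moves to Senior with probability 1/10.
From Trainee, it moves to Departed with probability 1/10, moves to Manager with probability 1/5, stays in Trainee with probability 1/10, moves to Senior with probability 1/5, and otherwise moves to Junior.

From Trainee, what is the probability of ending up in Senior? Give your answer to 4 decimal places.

Let h(s) be the probability of absorption at Senior starting from transient state s. Then h(Senior) = 1 and h(Departed) = 0. By first-step analysis:
h(Manager) = 0.2·h(Manager) + 0.2·1 + 0.1·h(Junior) + 0.5·h(Trainee)
h(Junior) = 0.2·h(Manager) + 0.1·1 + 0.4·0 + 0.2·h(Junior) + 0.1·h(Trainee)
h(Trainee) = 0.2·h(Manager) + 0.2·1 + 0.1·0 + 0.4·h(Junior) + 0.1·h(Trainee)
Solving: h(Manager) = 0.6114, h(Junior) = 0.3416, h(Trainee) = 0.5099.
Starting from Trainee, the probability is 0.5099.

0.5099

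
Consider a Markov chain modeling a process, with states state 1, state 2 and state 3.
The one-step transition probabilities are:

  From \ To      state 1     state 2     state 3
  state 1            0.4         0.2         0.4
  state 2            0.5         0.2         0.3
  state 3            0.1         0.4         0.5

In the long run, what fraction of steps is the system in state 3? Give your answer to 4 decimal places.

Let the stationary distribution be π with π = πP and π_1 + π_2 + π_3 = 1.
π_1 = 0.4·π_1 + 0.5·π_2 + 0.1·π_3
π_2 = 0.2·π_1 + 0.2·π_2 + 0.4·π_3
Solving with the normalization constraint gives π = (0.3043, 0.2826, 0.4130).
So the stationary probability of state 3 is 0.4130.

0.4130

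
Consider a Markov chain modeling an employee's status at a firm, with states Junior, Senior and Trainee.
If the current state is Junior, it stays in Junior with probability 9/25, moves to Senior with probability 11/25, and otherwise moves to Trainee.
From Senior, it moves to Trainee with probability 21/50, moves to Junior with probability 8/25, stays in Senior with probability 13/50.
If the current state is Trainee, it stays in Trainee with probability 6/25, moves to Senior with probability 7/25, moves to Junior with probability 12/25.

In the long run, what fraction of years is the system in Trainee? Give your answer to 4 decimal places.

Let the stationary distribution be π with π = πP and π_1 + π_2 + π_3 = 1.
π_1 = 0.36·π_1 + 0.32·π_2 + 0.48·π_3
π_2 = 0.44·π_1 + 0.26·π_2 + 0.28·π_3
Solving with the normalization constraint gives π = (0.3808, 0.3342, 0.2849).
So the stationary probability of Trainee is 0.2849.

0.2849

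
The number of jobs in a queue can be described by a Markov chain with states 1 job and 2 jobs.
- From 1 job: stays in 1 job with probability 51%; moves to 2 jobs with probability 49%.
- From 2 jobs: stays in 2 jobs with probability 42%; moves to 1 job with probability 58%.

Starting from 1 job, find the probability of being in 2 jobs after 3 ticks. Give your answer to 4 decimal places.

Propagate the distribution vector 3 ticks from 1 job.
After 0 ticks: (1.0000, 0.0000)
After 1 tick: (0.5100, 0.4900)
After 2 ticks: (0.5443, 0.4557)
After 3 ticks: (0.5419, 0.4581)
P(in 2 jobs after 3 ticks) = 0.4581

0.4581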